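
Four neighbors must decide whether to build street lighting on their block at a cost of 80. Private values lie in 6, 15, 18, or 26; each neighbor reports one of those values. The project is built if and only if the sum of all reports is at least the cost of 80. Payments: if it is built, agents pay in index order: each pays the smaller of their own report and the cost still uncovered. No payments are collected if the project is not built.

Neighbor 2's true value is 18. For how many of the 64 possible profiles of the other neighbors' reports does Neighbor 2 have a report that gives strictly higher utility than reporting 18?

7

Others report (15, 26, 26): truth gives 0; report 15 gives 3 > 0. Violating.
Others report (18, 26, 26): truth gives 0; report 15 gives 3 > 0. Violating.
Others report (26, 15, 26): truth gives 0; report 15 gives 3 > 0. Violating.
Others report (26, 18, 26): truth gives 0; report 15 gives 3 > 0. Violating.
Others report (6, 6, 6): truth gives 0; no alternative beats it.
Others report (6, 6, 15): truth gives 0; no alternative beats it.
(Checking all 64 profiles: 7 have a profitable deviation, 57 do not.)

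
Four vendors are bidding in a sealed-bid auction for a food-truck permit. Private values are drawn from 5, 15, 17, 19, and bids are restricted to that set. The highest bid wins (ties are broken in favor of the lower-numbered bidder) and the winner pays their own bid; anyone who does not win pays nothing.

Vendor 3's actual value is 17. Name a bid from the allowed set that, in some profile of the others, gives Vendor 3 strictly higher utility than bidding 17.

15

Suppose Vendor 1 bids 5, Vendor 2 bids 5 and Vendor 4 bids 5.
Bid 17: wins, pays 17, utility 17 - 17 = 0.
Bid 15: wins, pays 15, utility 17 - 15 = 2.
So bidding 15 beats truth here (2 > 0).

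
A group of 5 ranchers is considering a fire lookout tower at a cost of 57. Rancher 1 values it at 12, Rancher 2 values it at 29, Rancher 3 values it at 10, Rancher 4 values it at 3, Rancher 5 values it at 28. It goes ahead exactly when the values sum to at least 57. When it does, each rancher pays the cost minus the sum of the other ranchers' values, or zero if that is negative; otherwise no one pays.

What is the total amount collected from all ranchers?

Total value 82 ≥ cost 57, so it is built.
Rancher 1: others sum to 70; max(0, 57 - 70) = 0.
Rancher 2: others sum to 53; max(0, 57 - 53) = 4.
Rancher 3: others sum to 72; max(0, 57 - 72) = 0.
Rancher 4: others sum to 79; max(0, 57 - 79) = 0.
Rancher 5: others sum to 54; max(0, 57 - 54) = 3.
Total collected = 0 + 4 + 0 + 0 + 3 = 7.

7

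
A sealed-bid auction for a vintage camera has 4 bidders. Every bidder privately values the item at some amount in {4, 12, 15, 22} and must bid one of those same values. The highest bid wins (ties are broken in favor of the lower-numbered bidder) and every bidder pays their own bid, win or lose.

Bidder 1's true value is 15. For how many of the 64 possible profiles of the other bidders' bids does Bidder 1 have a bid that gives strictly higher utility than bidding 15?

45

Others bid (4, 4, 4): truth gives 0; bid 4 gives 11 > 0. Violating.
Others bid (4, 4, 12): truth gives 0; bid 12 gives 3 > 0. Violating.
Others bid (4, 4, 22): truth gives -15; bid 4 gives -4 > -15. Violating.
Others bid (4, 12, 4): truth gives 0; bid 12 gives 3 > 0. Violating.
Others bid (4, 4, 15): truth gives 0; no alternative beats it.
Others bid (4, 12, 15): truth gives 0; no alternative beats it.
(Checking all 64 profiles: 45 have a profitable deviation, 19 do not.)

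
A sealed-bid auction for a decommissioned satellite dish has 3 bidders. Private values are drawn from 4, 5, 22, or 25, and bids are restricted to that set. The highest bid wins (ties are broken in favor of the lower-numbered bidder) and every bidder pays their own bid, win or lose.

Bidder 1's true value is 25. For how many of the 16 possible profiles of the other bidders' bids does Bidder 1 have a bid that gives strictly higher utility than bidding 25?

Others bid (4, 4): truth gives 0; bid 4 gives 21 > 0. Violating.
Others bid (4, 5): truth gives 0; bid 5 gives 20 > 0. Violating.
Others bid (4, 22): truth gives 0; bid 22 gives 3 > 0. Violating.
Others bid (5, 4): truth gives 0; bid 5 gives 20 > 0. Violating.
Others bid (4, 25): truth gives 0; no alternative beats it.
Others bid (5, 25): truth gives 0; no alternative beats it.
(Checking all 16 profiles: 9 have a profitable deviation, 7 do not.)

9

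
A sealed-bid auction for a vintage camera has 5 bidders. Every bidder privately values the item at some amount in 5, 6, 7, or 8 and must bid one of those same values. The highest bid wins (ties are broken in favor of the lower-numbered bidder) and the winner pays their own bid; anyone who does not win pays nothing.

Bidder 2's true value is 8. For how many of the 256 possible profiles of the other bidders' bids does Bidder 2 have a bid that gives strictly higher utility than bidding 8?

54

Others bid (5, 5, 5, 5): truth gives 0; bid 6 gives 2 > 0. Violating.
Others bid (5, 5, 5, 6): truth gives 0; bid 6 gives 2 > 0. Violating.
Others bid (5, 5, 5, 7): truth gives 0; bid 7 gives 1 > 0. Violating.
Others bid (5, 5, 6, 5): truth gives 0; bid 6 gives 2 > 0. Violating.
Others bid (5, 5, 5, 8): truth gives 0; no alternative beats it.
Others bid (5, 5, 6, 8): truth gives 0; no alternative beats it.
(Checking all 256 profiles: 54 have a profitable deviation, 202 do not.)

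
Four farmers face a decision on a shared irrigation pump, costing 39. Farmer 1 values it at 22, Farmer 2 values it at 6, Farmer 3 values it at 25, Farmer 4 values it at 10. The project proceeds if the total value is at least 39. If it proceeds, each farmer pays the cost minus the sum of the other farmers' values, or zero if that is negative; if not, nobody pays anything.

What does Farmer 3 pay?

1

Total value 63 ≥ cost 39, so the project is built.
The other farmers' values sum to 38.
Cost minus that sum is 39 - 38 = 1.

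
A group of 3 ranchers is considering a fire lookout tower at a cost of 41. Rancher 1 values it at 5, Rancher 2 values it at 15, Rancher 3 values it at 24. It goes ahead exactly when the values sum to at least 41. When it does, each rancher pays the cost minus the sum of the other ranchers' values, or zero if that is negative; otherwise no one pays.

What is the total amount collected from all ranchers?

35

Total value 44 ≥ cost 41, so it is built.
Rancher 1: others sum to 39; max(0, 41 - 39) = 2.
Rancher 2: others sum to 29; max(0, 41 - 29) = 12.
Rancher 3: others sum to 20; max(0, 41 - 20) = 21.
Total collected = 2 + 12 + 21 = 35.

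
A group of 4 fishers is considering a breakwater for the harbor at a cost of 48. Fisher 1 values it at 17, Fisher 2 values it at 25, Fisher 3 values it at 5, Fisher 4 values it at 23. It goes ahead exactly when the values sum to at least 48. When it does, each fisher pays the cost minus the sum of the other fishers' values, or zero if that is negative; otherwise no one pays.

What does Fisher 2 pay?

Total value 70 ≥ cost 48, so the project is built.
The other fishers' values sum to 45.
Cost minus that sum is 48 - 45 = 3.

3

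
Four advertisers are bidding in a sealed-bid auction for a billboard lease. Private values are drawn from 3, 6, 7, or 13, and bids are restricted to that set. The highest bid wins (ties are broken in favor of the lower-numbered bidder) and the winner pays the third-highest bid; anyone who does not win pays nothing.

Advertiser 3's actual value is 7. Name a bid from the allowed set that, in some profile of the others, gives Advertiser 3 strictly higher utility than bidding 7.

Suppose Advertiser 1 bids 3, Advertiser 2 bids 3 and Advertiser 4 bids 13.
Bid 7: loses, pays 0, utility 0.
Bid 13: wins, pays 3, utility 7 - 3 = 4.
So bidding 13 beats truth here (4 > 0).

13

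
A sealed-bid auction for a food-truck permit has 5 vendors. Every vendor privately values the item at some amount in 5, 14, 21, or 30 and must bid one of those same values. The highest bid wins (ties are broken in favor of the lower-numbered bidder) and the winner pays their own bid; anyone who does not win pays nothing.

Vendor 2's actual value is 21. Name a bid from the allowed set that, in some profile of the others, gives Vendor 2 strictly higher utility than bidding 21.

Suppose Vendor 1 bids 5, Vendor 3 bids 5, Vendor 4 bids 5 and Vendor 5 bids 5.
Bid 21: wins, pays 21, utility 21 - 21 = 0.
Bid 14: wins, pays 14, utility 21 - 14 = 7.
So bidding 14 beats truth here (7 > 0).

14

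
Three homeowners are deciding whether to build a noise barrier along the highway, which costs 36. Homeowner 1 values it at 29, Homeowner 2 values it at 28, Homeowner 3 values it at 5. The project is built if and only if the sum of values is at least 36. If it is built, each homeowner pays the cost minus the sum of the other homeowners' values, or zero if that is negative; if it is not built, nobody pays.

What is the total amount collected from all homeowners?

Total value 62 ≥ cost 36, so it is built.
Homeowner 1: others sum to 33; max(0, 36 - 33) = 3.
Homeowner 2: others sum to 34; max(0, 36 - 34) = 2.
Homeowner 3: others sum to 57; max(0, 36 - 57) = 0.
Total collected = 3 + 2 + 0 = 5.

5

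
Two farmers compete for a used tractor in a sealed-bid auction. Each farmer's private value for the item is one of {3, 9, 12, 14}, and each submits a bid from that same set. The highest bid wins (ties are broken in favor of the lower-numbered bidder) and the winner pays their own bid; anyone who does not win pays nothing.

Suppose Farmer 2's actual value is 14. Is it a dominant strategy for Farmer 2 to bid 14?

Consider the case where Farmer 1 bids 3.
Truthful bid 14: wins, pays 14, utility 14 - 14 = 0.
Bid 9 instead: wins, pays 9, utility 14 - 9 = 5.
Since 5 > 0, bidding 9 is strictly better here, so truthful bidding is not dominant.

No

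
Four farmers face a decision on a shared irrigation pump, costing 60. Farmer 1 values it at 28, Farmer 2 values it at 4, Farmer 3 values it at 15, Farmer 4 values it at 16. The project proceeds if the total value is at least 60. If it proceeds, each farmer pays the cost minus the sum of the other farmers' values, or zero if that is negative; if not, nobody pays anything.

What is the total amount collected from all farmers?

51

Total value 63 ≥ cost 60, so it is built.
Farmer 1: others sum to 35; max(0, 60 - 35) = 25.
Farmer 2: others sum to 59; max(0, 60 - 59) = 1.
Farmer 3: others sum to 48; max(0, 60 - 48) = 12.
Farmer 4: others sum to 47; max(0, 60 - 47) = 13.
Total collected = 25 + 1 + 12 + 13 = 51.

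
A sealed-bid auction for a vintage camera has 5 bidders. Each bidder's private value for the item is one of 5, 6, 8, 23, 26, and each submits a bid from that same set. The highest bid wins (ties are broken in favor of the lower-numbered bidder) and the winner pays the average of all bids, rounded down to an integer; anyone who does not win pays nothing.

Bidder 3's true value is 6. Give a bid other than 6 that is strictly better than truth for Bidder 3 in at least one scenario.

8

Suppose Bidder 1 bids 5, Bidder 2 bids 6, Bidder 4 bids 5 and Bidder 5 bids 5.
Bid 6: loses, pays 0, utility 0.
Bid 8: wins, pays 5, utility 6 - 5 = 1.
So bidding 8 beats truth here (1 > 0).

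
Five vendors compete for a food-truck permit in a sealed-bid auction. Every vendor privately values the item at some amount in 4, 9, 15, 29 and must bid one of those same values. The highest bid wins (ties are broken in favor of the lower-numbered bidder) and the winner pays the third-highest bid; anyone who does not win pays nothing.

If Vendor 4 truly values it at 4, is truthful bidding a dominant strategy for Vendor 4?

Yes

Check each profile of the others' bids and compare truth against every alternative bid.
Others bid (4, 4, 4, 4): truth gives 0, best alternative gives 0.
Others bid (4, 4, 4, 9): truth gives 0, best alternative gives 0.
Others bid (4, 4, 4, 15): truth gives 0, best alternative gives 0.
Others bid (4, 4, 4, 29): truth gives 0, best alternative gives 0.
Others bid (4, 4, 9, 4): truth gives 0, best alternative gives 0.
Others bid (4, 4, 9, 9): truth gives 0, best alternative gives 0.
(Remaining 250 profiles checked similarly; truth is weakly best in each.)
In every case the truthful bid is at least as good as any alternative, so it is a dominant strategy.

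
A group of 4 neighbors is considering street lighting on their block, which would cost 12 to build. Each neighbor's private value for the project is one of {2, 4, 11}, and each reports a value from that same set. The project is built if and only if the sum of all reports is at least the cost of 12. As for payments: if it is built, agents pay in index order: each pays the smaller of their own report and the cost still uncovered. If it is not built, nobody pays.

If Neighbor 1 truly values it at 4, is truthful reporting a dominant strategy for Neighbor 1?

No

Consider the case where Neighbor 2 reports 2, Neighbor 3 reports 2 and Neighbor 4 reports 11.
Truthful report 4: project built, pays 4, utility 4 - 4 = 0.
Report 2 instead: project built, pays 2, utility 4 - 2 = 2.
Since 2 > 0, reporting 2 is strictly better here, so truthful reporting is not dominant.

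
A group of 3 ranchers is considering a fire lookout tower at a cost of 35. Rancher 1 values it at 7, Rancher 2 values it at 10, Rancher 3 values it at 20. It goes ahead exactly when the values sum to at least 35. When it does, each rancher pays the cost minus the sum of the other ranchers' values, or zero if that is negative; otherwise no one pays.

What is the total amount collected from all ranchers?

Total value 37 ≥ cost 35, so it is built.
Rancher 1: others sum to 30; max(0, 35 - 30) = 5.
Rancher 2: others sum to 27; max(0, 35 - 27) = 8.
Rancher 3: others sum to 17; max(0, 35 - 17) = 18.
Total collected = 5 + 8 + 18 = 31.

31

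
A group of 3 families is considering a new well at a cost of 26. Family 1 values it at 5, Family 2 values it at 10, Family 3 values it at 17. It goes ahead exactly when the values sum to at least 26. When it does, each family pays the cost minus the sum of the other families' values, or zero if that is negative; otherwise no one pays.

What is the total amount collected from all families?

Total value 32 ≥ cost 26, so it is built.
Family 1: others sum to 27; max(0, 26 - 27) = 0.
Family 2: others sum to 22; max(0, 26 - 22) = 4.
Family 3: others sum to 15; max(0, 26 - 15) = 11.
Total collected = 0 + 4 + 11 = 15.

15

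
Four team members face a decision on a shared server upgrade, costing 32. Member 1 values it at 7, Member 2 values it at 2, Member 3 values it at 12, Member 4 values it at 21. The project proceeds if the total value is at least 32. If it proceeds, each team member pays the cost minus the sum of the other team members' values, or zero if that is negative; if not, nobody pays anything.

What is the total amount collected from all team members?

Total value 42 ≥ cost 32, so it is built.
Member 1: others sum to 35; max(0, 32 - 35) = 0.
Member 2: others sum to 40; max(0, 32 - 40) = 0.
Member 3: others sum to 30; max(0, 32 - 30) = 2.
Member 4: others sum to 21; max(0, 32 - 21) = 11.
Total collected = 0 + 0 + 2 + 11 = 13.

13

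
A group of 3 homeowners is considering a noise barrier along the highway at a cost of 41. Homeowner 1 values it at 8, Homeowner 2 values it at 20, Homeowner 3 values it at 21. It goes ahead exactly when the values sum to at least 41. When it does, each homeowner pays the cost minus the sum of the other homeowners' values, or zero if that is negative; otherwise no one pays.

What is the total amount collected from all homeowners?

Total value 49 ≥ cost 41, so it is built.
Homeowner 1: others sum to 41; max(0, 41 - 41) = 0.
Homeowner 2: others sum to 29; max(0, 41 - 29) = 12.
Homeowner 3: others sum to 28; max(0, 41 - 28) = 13.
Total collected = 0 + 12 + 13 = 25.

25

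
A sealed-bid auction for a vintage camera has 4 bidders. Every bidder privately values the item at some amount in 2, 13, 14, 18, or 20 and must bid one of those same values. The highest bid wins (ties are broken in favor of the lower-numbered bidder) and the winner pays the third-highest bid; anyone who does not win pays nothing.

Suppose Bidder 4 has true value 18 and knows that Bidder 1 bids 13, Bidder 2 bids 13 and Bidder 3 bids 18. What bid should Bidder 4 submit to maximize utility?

20

Bid 2: loses, pays 0, utility 0.
Bid 13: loses, pays 0, utility 0.
Bid 14: loses, pays 0, utility 0.
Bid 18: loses, pays 0, utility 0.
Bid 20: wins, pays 13, utility 18 - 13 = 5.
The best choice is 20 with utility 5.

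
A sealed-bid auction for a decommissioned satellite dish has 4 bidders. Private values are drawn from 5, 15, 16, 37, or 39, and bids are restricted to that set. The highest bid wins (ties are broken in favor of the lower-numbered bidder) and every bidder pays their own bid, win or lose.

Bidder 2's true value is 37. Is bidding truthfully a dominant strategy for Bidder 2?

No

Consider the case where Bidder 1 bids 5, Bidder 3 bids 5 and Bidder 4 bids 5.
Truthful bid 37: wins, pays 37, utility 37 - 37 = 0.
Bid 15 instead: wins, pays 15, utility 37 - 15 = 22.
Since 22 > 0, bidding 15 is strictly better here, so truthful bidding is not dominant.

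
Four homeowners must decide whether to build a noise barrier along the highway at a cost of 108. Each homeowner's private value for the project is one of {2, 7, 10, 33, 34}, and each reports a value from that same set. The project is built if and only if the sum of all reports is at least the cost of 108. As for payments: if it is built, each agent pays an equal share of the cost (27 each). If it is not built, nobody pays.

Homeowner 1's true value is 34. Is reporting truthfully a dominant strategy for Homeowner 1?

Yes

Check each profile of the others' reports and compare truth against every alternative report.
Others report (7, 33, 34): truth gives 7, best alternative gives 0.
Others report (7, 34, 33): truth gives 7, best alternative gives 0.
Others report (33, 7, 34): truth gives 7, best alternative gives 0.
Others report (33, 34, 7): truth gives 7, best alternative gives 0.
Others report (34, 7, 33): truth gives 7, best alternative gives 0.
Others report (34, 33, 7): truth gives 7, best alternative gives 0.
(Remaining 119 profiles checked similarly; truth is weakly best in each.)
In every case the truthful report is at least as good as any alternative, so it is a dominant strategy.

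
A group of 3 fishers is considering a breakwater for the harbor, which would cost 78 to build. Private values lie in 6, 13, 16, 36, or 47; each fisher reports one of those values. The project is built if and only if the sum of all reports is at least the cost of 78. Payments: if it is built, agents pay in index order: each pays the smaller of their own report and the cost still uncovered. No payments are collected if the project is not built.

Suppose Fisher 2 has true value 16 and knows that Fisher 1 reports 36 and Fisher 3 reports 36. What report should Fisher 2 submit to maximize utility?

6

Report 6: project built, pays 6, utility 16 - 6 = 10.
Report 13: project built, pays 13, utility 16 - 13 = 3.
Report 16: project built, pays 16, utility 16 - 16 = 0.
Report 36: project built, pays 36, utility 16 - 36 = -20.
Report 47: project built, pays 42, utility 16 - 42 = -26.
The best choice is 6 with utility 10.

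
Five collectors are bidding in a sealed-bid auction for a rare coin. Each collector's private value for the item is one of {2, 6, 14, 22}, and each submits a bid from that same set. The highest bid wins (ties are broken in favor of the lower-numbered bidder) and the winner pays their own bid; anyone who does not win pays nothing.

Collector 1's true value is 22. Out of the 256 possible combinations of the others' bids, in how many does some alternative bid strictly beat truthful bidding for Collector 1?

81

Others bid (2, 2, 2, 2): truth gives 0; bid 2 gives 20 > 0. Violating.
Others bid (2, 2, 2, 6): truth gives 0; bid 6 gives 16 > 0. Violating.
Others bid (2, 2, 2, 14): truth gives 0; bid 14 gives 8 > 0. Violating.
Others bid (2, 2, 6, 2): truth gives 0; bid 6 gives 16 > 0. Violating.
Others bid (2, 2, 2, 22): truth gives 0; no alternative beats it.
Others bid (2, 2, 6, 22): truth gives 0; no alternative beats it.
(Checking all 256 profiles: 81 have a profitable deviation, 175 do not.)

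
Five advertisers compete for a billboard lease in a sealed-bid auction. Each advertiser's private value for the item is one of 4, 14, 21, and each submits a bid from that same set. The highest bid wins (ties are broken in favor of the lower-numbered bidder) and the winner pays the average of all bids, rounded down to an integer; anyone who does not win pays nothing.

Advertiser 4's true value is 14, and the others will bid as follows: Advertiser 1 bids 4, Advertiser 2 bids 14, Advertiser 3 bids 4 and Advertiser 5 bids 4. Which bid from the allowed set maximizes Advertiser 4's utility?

21

Bid 4: loses, pays 0, utility 0.
Bid 14: loses, pays 0, utility 0.
Bid 21: wins, pays 9, utility 14 - 9 = 5.
The best choice is 21 with utility 5.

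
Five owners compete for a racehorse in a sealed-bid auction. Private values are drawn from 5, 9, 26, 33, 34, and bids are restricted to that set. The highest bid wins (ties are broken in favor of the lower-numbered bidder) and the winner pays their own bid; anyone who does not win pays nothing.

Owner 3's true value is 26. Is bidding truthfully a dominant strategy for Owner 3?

No

Consider the case where Owner 1 bids 5, Owner 2 bids 5, Owner 4 bids 5 and Owner 5 bids 5.
Truthful bid 26: wins, pays 26, utility 26 - 26 = 0.
Bid 9 instead: wins, pays 9, utility 26 - 9 = 17.
Since 17 > 0, bidding 9 is strictly better here, so truthful bidding is not dominant.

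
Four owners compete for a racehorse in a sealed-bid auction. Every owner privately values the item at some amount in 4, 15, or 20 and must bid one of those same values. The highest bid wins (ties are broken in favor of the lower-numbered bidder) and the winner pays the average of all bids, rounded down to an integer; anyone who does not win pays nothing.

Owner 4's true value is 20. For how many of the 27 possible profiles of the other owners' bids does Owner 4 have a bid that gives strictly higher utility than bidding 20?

Others bid (4, 4, 4): truth gives 12; bid 15 gives 14 > 12. Violating.
Others bid (4, 4, 15): truth gives 10; no alternative beats it.
Others bid (4, 4, 20): truth gives 0; no alternative beats it.
(Checking all 27 profiles: 1 has a profitable deviation, 26 do not.)

1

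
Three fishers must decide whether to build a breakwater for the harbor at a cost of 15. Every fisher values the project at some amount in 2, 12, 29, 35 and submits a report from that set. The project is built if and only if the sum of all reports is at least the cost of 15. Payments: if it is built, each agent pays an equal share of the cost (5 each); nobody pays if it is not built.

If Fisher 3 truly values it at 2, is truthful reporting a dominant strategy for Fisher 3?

Check each profile of the others' reports and compare truth against every alternative report.
Others report (2, 2): truth gives 0, best alternative gives -3.
Others report (2, 12): truth gives -3, best alternative gives -3.
Others report (2, 29): truth gives -3, best alternative gives -3.
Others report (2, 35): truth gives -3, best alternative gives -3.
Others report (12, 2): truth gives -3, best alternative gives -3.
Others report (12, 12): truth gives -3, best alternative gives -3.
(Remaining 10 profiles checked similarly; truth is weakly best in each.)
In every case the truthful report is at least as good as any alternative, so it is a dominant strategy.

Yes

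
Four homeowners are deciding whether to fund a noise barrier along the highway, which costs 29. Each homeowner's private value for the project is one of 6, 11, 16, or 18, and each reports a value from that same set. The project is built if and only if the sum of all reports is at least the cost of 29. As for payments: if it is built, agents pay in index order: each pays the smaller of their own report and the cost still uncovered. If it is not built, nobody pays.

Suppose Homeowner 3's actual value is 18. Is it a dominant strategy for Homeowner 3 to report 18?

No

Consider the case where Homeowner 1 reports 6, Homeowner 2 reports 6 and Homeowner 4 reports 6.
Truthful report 18: project built, pays 17, utility 18 - 17 = 1.
Report 11 instead: project built, pays 11, utility 18 - 11 = 7.
Since 7 > 1, reporting 11 is strictly better here, so truthful reporting is not dominant.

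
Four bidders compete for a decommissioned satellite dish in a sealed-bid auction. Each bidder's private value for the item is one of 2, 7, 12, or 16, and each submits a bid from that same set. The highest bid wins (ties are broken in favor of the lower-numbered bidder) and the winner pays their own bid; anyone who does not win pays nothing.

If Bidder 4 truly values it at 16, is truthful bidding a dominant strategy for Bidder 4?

Consider the case where Bidder 1 bids 2, Bidder 2 bids 2 and Bidder 3 bids 2.
Truthful bid 16: wins, pays 16, utility 16 - 16 = 0.
Bid 7 instead: wins, pays 7, utility 16 - 7 = 9.
Since 9 > 0, bidding 7 is strictly better here, so truthful bidding is not dominant.

No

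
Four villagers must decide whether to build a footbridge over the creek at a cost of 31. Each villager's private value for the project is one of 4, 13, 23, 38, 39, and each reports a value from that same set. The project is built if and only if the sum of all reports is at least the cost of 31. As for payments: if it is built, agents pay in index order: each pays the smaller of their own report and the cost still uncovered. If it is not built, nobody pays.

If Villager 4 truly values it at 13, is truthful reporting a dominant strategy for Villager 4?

Yes

Check each profile of the others' reports and compare truth against every alternative report.
Others report (4, 4, 23): truth gives 13, best alternative gives 13.
Others report (4, 4, 38): truth gives 13, best alternative gives 13.
Others report (4, 4, 39): truth gives 13, best alternative gives 13.
Others report (4, 13, 23): truth gives 13, best alternative gives 13.
Others report (4, 13, 38): truth gives 13, best alternative gives 13.
Others report (4, 13, 39): truth gives 13, best alternative gives 13.
(Remaining 119 profiles checked similarly; truth is weakly best in each.)
In every case the truthful report is at least as good as any alternative, so it is a dominant strategy.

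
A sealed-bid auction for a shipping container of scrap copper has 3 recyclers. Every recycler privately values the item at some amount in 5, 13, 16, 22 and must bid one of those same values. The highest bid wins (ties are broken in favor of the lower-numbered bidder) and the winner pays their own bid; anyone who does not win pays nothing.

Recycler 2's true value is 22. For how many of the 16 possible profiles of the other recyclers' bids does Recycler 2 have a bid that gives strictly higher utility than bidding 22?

Others bid (5, 5): truth gives 0; bid 13 gives 9 > 0. Violating.
Others bid (5, 13): truth gives 0; bid 13 gives 9 > 0. Violating.
Others bid (5, 16): truth gives 0; bid 16 gives 6 > 0. Violating.
Others bid (13, 5): truth gives 0; bid 16 gives 6 > 0. Violating.
Others bid (5, 22): truth gives 0; no alternative beats it.
Others bid (13, 22): truth gives 0; no alternative beats it.
(Checking all 16 profiles: 6 have a profitable deviation, 10 do not.)

6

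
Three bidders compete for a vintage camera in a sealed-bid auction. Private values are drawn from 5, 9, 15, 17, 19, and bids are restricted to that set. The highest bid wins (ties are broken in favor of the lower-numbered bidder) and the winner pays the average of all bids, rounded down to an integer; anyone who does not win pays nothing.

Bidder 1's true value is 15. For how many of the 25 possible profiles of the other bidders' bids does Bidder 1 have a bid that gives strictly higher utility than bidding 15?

10

Others bid (5, 5): truth gives 7; bid 5 gives 10 > 7. Violating.
Others bid (5, 9): truth gives 6; bid 9 gives 8 > 6. Violating.
Others bid (5, 17): truth gives 0; bid 17 gives 2 > 0. Violating.
Others bid (5, 19): truth gives 0; bid 19 gives 1 > 0. Violating.
Others bid (5, 15): truth gives 4; no alternative beats it.
Others bid (9, 15): truth gives 2; no alternative beats it.
(Checking all 25 profiles: 10 have a profitable deviation, 15 do not.)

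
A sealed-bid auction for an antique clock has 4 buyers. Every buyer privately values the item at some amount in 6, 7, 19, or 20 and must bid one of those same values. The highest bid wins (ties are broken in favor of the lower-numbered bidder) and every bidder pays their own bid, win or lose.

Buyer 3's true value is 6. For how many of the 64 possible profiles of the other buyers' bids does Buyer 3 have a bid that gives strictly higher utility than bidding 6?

Others bid (6, 6, 6): truth gives -6; bid 7 gives -1 > -6. Violating.
Others bid (6, 6, 7): truth gives -6; bid 7 gives -1 > -6. Violating.
Others bid (6, 6, 19): truth gives -6; no alternative beats it.
Others bid (6, 6, 20): truth gives -6; no alternative beats it.
(Checking all 64 profiles: 2 have a profitable deviation, 62 do not.)

2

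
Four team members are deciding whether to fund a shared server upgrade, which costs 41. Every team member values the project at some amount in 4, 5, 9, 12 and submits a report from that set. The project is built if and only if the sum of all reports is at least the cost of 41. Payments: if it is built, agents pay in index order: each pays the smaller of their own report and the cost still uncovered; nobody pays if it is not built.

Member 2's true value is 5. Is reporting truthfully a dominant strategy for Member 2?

Check each profile of the others' reports and compare truth against every alternative report.
Others report (4, 4, 4): truth gives 0, best alternative gives 0.
Others report (4, 4, 5): truth gives 0, best alternative gives 0.
Others report (4, 4, 9): truth gives 0, best alternative gives 0.
Others report (4, 4, 12): truth gives 0, best alternative gives 0.
Others report (4, 5, 4): truth gives 0, best alternative gives 0.
Others report (4, 5, 5): truth gives 0, best alternative gives 0.
(Remaining 58 profiles checked similarly; truth is weakly best in each.)
In every case the truthful report is at least as good as any alternative, so it is a dominant strategy.

Yes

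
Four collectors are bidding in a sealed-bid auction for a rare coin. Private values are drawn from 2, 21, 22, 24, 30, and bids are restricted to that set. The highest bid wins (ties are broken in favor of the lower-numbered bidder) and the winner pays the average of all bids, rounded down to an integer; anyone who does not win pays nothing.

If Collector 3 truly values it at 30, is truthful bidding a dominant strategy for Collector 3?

No

Consider the case where Collector 1 bids 2, Collector 2 bids 2 and Collector 4 bids 2.
Truthful bid 30: wins, pays 9, utility 30 - 9 = 21.
Bid 21 instead: wins, pays 6, utility 30 - 6 = 24.
Since 24 > 21, bidding 21 is strictly better here, so truthful bidding is not dominant.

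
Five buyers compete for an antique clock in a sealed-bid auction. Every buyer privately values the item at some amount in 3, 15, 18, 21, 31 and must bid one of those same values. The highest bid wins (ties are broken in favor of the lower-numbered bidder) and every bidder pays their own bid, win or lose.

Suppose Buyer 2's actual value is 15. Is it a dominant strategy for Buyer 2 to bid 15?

No

Consider the case where Buyer 1 bids 3, Buyer 3 bids 3, Buyer 4 bids 3 and Buyer 5 bids 18.
Truthful bid 15: loses but pays 15, utility -15.
Bid 3 instead: loses but pays 3, utility -3.
Since -3 > -15, bidding 3 is strictly better here, so truthful bidding is not dominant.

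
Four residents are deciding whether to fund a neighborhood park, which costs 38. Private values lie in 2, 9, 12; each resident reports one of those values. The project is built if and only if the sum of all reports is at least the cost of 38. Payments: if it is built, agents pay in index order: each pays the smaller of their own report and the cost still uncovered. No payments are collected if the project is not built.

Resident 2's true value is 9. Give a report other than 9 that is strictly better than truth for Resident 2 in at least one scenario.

2

Suppose Resident 1 reports 12, Resident 3 reports 12 and Resident 4 reports 12.
Report 9: project built, pays 9, utility 9 - 9 = 0.
Report 2: project built, pays 2, utility 9 - 2 = 7.
So reporting 2 beats truth here (7 > 0).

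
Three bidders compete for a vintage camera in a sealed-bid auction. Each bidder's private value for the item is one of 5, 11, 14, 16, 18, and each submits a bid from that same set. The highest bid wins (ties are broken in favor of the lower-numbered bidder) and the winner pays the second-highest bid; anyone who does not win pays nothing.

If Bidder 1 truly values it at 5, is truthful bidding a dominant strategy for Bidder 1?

Check each profile of the others' bids and compare truth against every alternative bid.
Others bid (5, 11): truth gives 0, best alternative gives -6.
Others bid (11, 5): truth gives 0, best alternative gives -6.
Others bid (11, 11): truth gives 0, best alternative gives -6.
Others bid (5, 5): truth gives 0, best alternative gives 0.
Others bid (5, 14): truth gives 0, best alternative gives 0.
Others bid (5, 16): truth gives 0, best alternative gives 0.
(Remaining 19 profiles checked similarly; truth is weakly best in each.)
In every case the truthful bid is at least as good as any alternative, so it is a dominant strategy.

Yes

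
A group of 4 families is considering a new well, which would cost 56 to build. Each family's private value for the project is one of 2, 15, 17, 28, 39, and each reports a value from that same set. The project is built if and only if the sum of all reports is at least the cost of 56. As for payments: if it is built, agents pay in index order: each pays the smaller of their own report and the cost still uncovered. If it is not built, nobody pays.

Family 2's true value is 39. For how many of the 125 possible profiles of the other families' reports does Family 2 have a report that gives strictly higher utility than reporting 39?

Others report (2, 2, 28): truth gives 0; report 28 gives 11 > 0. Violating.
Others report (2, 2, 39): truth gives 0; report 15 gives 24 > 0. Violating.
Others report (2, 15, 15): truth gives 0; report 28 gives 11 > 0. Violating.
Others report (2, 15, 17): truth gives 0; report 28 gives 11 > 0. Violating.
Others report (2, 2, 2): truth gives 0; no alternative beats it.
Others report (2, 2, 15): truth gives 0; no alternative beats it.
(Checking all 125 profiles: 117 have a profitable deviation, 8 do not.)

117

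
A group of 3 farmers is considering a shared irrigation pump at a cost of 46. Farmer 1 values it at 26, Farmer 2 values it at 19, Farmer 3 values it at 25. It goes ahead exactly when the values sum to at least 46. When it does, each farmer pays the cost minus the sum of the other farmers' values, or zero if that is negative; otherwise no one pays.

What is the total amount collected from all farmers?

3

Total value 70 ≥ cost 46, so it is built.
Farmer 1: others sum to 44; max(0, 46 - 44) = 2.
Farmer 2: others sum to 51; max(0, 46 - 51) = 0.
Farmer 3: others sum to 45; max(0, 46 - 45) = 1.
Total collected = 2 + 0 + 1 = 3.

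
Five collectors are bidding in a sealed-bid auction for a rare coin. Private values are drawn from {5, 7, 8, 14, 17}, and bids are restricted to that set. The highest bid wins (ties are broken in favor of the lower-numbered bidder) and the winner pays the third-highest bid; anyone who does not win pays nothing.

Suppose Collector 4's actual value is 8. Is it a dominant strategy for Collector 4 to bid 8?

No

Consider the case where Collector 1 bids 5, Collector 2 bids 5, Collector 3 bids 5 and Collector 5 bids 14.
Truthful bid 8: loses, pays 0, utility 0.
Bid 14 instead: wins, pays 5, utility 8 - 5 = 3.
Since 3 > 0, bidding 14 is strictly better here, so truthful bidding is not dominant.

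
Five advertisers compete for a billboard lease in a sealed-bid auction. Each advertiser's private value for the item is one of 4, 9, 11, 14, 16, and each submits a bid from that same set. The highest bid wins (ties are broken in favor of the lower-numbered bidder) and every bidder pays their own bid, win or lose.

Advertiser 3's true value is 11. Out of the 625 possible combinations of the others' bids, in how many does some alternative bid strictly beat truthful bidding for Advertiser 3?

593

Others bid (4, 4, 4, 4): truth gives 0; bid 9 gives 2 > 0. Violating.
Others bid (4, 4, 4, 9): truth gives 0; bid 9 gives 2 > 0. Violating.
Others bid (4, 4, 4, 14): truth gives -11; bid 14 gives -3 > -11. Violating.
Others bid (4, 4, 4, 16): truth gives -11; bid 4 gives -4 > -11. Violating.
Others bid (4, 4, 4, 11): truth gives 0; no alternative beats it.
Others bid (4, 4, 9, 11): truth gives 0; no alternative beats it.
(Checking all 625 profiles: 593 have a profitable deviation, 32 do not.)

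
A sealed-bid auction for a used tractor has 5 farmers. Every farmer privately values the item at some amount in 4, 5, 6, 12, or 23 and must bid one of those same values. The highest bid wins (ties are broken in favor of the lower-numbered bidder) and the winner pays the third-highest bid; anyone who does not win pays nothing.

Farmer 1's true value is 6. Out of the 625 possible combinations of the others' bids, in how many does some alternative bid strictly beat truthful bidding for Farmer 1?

Others bid (4, 4, 4, 12): truth gives 0; bid 12 gives 2 > 0. Violating.
Others bid (4, 4, 4, 23): truth gives 0; bid 23 gives 2 > 0. Violating.
Others bid (4, 4, 5, 12): truth gives 0; bid 12 gives 1 > 0. Violating.
Others bid (4, 4, 5, 23): truth gives 0; bid 23 gives 1 > 0. Violating.
Others bid (4, 4, 4, 4): truth gives 2; no alternative beats it.
Others bid (4, 4, 4, 5): truth gives 2; no alternative beats it.
(Checking all 625 profiles: 64 have a profitable deviation, 561 do not.)

64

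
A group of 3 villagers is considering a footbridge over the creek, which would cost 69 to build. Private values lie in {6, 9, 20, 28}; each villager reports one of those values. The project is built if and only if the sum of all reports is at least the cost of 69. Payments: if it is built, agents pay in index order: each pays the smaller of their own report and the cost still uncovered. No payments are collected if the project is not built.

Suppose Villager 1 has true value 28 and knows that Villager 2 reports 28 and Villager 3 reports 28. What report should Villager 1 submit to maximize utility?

20

Report 6: project not built, utility 0.
Report 9: project not built, utility 0.
Report 20: project built, pays 20, utility 28 - 20 = 8.
Report 28: project built, pays 28, utility 28 - 28 = 0.
The best choice is 20 with utility 8.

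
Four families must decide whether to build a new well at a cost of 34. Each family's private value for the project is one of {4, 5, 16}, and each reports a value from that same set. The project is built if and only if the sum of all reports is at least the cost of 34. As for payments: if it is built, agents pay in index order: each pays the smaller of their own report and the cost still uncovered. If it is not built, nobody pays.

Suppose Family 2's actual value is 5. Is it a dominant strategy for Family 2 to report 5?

No

Consider the case where Family 1 reports 4, Family 3 reports 16 and Family 4 reports 16.
Truthful report 5: project built, pays 5, utility 5 - 5 = 0.
Report 4 instead: project built, pays 4, utility 5 - 4 = 1.
Since 1 > 0, reporting 4 is strictly better here, so truthful reporting is not dominant.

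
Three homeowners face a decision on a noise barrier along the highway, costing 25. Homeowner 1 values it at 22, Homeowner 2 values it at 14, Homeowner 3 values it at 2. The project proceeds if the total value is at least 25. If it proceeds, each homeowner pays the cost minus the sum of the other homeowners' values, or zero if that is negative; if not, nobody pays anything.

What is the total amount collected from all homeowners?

10

Total value 38 ≥ cost 25, so it is built.
Homeowner 1: others sum to 16; max(0, 25 - 16) = 9.
Homeowner 2: others sum to 24; max(0, 25 - 24) = 1.
Homeowner 3: others sum to 36; max(0, 25 - 36) = 0.
Total collected = 9 + 1 + 0 = 10.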